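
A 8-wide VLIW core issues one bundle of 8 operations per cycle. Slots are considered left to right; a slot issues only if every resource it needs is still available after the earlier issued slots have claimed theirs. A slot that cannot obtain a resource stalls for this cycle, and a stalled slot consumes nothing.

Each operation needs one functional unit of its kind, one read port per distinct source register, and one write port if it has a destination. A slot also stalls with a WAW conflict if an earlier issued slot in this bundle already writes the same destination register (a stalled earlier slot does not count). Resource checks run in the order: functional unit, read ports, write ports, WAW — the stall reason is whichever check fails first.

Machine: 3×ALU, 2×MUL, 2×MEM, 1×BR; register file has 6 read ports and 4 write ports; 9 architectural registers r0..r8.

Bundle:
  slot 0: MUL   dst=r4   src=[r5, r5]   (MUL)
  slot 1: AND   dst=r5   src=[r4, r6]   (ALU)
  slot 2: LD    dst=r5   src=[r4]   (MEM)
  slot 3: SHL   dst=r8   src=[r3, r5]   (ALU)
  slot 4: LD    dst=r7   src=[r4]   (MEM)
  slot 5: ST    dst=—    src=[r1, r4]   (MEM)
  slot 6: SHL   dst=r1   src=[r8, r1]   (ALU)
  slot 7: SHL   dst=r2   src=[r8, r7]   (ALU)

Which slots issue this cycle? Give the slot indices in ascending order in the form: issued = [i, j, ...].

#0 MUL src=r5,r5 dispatched  <A:3 Mu:1 Ld:2 B:1 rd:5 wr:3>
#1 ALU src=r4,r6 dispatched  <A:2 Mu:1 Ld:2 B:1 rd:3 wr:2>
#2 MEM src=r4 held:WAW  <A:2 Mu:1 Ld:2 B:1 rd:3 wr:2>
#3 ALU src=r3,r5 dispatched  <A:1 Mu:1 Ld:2 B:1 rd:1 wr:1>
#4 MEM src=r4 dispatched  <A:1 Mu:1 Ld:1 B:1 rd:0 wr:0>
#5 MEM src=r1,r4 held:RD_PORT  <A:1 Mu:1 Ld:1 B:1 rd:0 wr:0>
#6 ALU src=r8,r1 held:RD_PORT  <A:1 Mu:1 Ld:1 B:1 rd:0 wr:0>
#7 ALU src=r8,r7 held:RD_PORT  <A:1 Mu:1 Ld:1 B:1 rd:0 wr:0>

issued = [0, 1, 3, 4]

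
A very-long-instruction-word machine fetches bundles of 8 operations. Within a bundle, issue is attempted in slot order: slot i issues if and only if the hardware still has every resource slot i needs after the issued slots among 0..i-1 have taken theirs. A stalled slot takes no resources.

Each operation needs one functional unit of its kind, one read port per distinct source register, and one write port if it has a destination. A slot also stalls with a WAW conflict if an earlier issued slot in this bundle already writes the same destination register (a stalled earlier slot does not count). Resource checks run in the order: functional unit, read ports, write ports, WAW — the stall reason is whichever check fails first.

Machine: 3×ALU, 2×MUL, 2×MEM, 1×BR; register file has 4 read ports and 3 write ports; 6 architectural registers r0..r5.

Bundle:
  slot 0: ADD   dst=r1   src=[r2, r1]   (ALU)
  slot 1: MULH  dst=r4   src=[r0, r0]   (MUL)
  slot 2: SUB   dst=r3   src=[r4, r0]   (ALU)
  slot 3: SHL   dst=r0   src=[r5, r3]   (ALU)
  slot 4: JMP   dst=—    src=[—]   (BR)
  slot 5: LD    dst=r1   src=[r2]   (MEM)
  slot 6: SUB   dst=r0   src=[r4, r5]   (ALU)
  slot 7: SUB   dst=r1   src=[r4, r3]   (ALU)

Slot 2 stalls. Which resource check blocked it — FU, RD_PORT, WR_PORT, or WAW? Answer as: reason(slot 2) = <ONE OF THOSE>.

#0 ALU src=r2,r1 dispatched  <A:2 Mu:2 Ld:2 B:1 rd:2 wr:2>
#1 MUL src=r0,r0 dispatched  <A:2 Mu:1 Ld:2 B:1 rd:1 wr:1>
#2 ALU src=r4,r0 held:RD_PORT  <A:2 Mu:1 Ld:2 B:1 rd:1 wr:1>
#3 ALU src=r5,r3 held:RD_PORT  <A:2 Mu:1 Ld:2 B:1 rd:1 wr:1>
#4 BR src=- dispatched  <A:2 Mu:1 Ld:2 B:0 rd:1 wr:1>
#5 MEM src=r2 held:WAW  <A:2 Mu:1 Ld:2 B:0 rd:1 wr:1>
#6 ALU src=r4,r5 held:RD_PORT  <A:2 Mu:1 Ld:2 B:0 rd:1 wr:1>
#7 ALU src=r4,r3 held:RD_PORT  <A:2 Mu:1 Ld:2 B:0 rd:1 wr:1>

reason(slot 2) = RD_PORT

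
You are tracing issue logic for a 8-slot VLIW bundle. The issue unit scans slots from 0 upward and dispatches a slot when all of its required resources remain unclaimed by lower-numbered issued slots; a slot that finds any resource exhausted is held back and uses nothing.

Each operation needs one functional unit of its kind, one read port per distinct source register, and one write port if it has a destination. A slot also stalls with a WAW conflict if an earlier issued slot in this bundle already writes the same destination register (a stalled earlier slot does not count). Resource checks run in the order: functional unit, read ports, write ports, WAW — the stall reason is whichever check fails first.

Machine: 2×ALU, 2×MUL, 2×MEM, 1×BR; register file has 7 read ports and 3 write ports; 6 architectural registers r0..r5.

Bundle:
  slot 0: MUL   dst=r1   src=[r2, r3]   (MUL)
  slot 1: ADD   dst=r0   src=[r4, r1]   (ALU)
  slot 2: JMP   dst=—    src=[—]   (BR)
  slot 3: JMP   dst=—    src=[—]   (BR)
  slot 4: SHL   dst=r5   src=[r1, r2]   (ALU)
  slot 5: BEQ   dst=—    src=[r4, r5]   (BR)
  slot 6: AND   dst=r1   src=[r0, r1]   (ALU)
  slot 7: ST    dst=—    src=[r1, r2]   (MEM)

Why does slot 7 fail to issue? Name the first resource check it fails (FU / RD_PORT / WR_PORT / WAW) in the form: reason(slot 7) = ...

#0 MUL src=r2,r3 dispatched  <A:2 Mu:1 Ld:2 B:1 rd:5 wr:2>
#1 ALU src=r4,r1 dispatched  <A:1 Mu:1 Ld:2 B:1 rd:3 wr:1>
#2 BR src=- dispatched  <A:1 Mu:1 Ld:2 B:0 rd:3 wr:1>
#3 BR src=- held:FU  <A:1 Mu:1 Ld:2 B:0 rd:3 wr:1>
#4 ALU src=r1,r2 dispatched  <A:0 Mu:1 Ld:2 B:0 rd:1 wr:0>
#5 BR src=r4,r5 held:FU  <A:0 Mu:1 Ld:2 B:0 rd:1 wr:0>
#6 ALU src=r0,r1 held:FU  <A:0 Mu:1 Ld:2 B:0 rd:1 wr:0>
#7 MEM src=r1,r2 held:RD_PORT  <A:0 Mu:1 Ld:2 B:0 rd:1 wr:0>

reason(slot 7) = RD_PORT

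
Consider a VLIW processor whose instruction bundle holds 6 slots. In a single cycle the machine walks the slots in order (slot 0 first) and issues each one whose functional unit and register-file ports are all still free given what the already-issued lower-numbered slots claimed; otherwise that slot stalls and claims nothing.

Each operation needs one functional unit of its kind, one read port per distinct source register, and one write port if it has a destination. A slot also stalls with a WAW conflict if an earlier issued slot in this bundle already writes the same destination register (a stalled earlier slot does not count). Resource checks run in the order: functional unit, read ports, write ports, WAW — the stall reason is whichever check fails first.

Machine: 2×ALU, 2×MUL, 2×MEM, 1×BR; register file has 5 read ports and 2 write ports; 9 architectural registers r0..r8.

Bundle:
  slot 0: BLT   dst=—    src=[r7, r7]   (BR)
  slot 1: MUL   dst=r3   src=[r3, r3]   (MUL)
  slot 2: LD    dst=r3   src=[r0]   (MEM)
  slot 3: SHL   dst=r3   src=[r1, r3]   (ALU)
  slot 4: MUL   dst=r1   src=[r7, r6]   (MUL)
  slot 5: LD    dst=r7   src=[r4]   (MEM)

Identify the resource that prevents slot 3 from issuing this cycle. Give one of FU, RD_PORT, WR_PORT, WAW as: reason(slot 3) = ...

reason(slot 3) = WAW

[0] BR needs rd=1 wr=0: ok; after: ALU=2 MUL=2 MEM=2 BR=0, R=4, W=2
[1] MUL needs rd=1 wr=1: ok; after: ALU=2 MUL=1 MEM=2 BR=0, R=3, W=1
[2] MEM needs rd=1 wr=1: WAW; after: ALU=2 MUL=1 MEM=2 BR=0, R=3, W=1
[3] ALU needs rd=2 wr=1: WAW; after: ALU=2 MUL=1 MEM=2 BR=0, R=3, W=1
[4] MUL needs rd=2 wr=1: ok; after: ALU=2 MUL=0 MEM=2 BR=0, R=1, W=0
[5] MEM needs rd=1 wr=1: WR_PORT; after: ALU=2 MUL=0 MEM=2 BR=0, R=1, W=0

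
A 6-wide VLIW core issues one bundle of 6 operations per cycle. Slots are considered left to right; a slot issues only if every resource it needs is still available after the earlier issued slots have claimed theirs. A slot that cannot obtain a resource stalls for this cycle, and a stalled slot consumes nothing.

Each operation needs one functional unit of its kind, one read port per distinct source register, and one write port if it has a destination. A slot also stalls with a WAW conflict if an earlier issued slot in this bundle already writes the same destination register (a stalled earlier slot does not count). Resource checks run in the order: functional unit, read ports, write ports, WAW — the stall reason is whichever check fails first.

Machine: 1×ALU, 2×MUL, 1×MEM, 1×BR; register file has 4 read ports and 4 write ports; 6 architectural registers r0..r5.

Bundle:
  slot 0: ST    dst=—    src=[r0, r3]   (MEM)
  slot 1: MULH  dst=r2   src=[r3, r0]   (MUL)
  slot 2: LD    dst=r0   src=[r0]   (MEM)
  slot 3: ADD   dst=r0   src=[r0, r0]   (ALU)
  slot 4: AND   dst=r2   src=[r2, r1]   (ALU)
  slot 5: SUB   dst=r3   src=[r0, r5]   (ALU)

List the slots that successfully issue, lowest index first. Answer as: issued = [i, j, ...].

#0 MEM src=r0,r3 dispatched  <A:1 Mu:2 Ld:0 B:1 rd:2 wr:4>
#1 MUL src=r3,r0 dispatched  <A:1 Mu:1 Ld:0 B:1 rd:0 wr:3>
#2 MEM src=r0 held:FU  <A:1 Mu:1 Ld:0 B:1 rd:0 wr:3>
#3 ALU src=r0,r0 held:RD_PORT  <A:1 Mu:1 Ld:0 B:1 rd:0 wr:3>
#4 ALU src=r2,r1 held:RD_PORT  <A:1 Mu:1 Ld:0 B:1 rd:0 wr:3>
#5 ALU src=r0,r5 held:RD_PORT  <A:1 Mu:1 Ld:0 B:1 rd:0 wr:3>

issued = [0, 1]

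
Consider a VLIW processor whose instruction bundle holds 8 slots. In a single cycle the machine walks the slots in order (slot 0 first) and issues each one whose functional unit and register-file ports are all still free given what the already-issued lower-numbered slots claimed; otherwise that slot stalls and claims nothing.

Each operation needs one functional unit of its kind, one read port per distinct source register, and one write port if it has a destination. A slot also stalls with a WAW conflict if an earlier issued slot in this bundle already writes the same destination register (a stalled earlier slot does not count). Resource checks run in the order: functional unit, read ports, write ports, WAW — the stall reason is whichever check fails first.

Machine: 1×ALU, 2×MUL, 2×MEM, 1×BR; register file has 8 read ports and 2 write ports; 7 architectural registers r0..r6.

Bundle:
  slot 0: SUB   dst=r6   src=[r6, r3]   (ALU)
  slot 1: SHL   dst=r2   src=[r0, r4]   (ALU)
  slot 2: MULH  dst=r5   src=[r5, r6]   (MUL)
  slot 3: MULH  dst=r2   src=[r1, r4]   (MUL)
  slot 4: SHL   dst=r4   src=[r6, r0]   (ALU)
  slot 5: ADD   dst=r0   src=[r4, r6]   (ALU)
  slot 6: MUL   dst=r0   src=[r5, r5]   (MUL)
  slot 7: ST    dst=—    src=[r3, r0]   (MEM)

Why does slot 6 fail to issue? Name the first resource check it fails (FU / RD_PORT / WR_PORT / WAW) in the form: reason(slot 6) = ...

(0) want 1×ALU +2rd +1wr — yes → AL0|MU2|ME2|BR1|rd6|wr1
(1) want 1×ALU +2rd +1wr — FU → AL0|MU2|ME2|BR1|rd6|wr1
(2) want 1×MUL +2rd +1wr — yes → AL0|MU1|ME2|BR1|rd4|wr0
(3) want 1×MUL +2rd +1wr — WR_PORT → AL0|MU1|ME2|BR1|rd4|wr0
(4) want 1×ALU +2rd +1wr — FU → AL0|MU1|ME2|BR1|rd4|wr0
(5) want 1×ALU +2rd +1wr — FU → AL0|MU1|ME2|BR1|rd4|wr0
(6) want 1×MUL +1rd +1wr — WR_PORT → AL0|MU1|ME2|BR1|rd4|wr0
(7) want 1×MEM +2rd +0wr — yes → AL0|MU1|ME1|BR1|rd2|wr0

reason(slot 6) = WR_PORT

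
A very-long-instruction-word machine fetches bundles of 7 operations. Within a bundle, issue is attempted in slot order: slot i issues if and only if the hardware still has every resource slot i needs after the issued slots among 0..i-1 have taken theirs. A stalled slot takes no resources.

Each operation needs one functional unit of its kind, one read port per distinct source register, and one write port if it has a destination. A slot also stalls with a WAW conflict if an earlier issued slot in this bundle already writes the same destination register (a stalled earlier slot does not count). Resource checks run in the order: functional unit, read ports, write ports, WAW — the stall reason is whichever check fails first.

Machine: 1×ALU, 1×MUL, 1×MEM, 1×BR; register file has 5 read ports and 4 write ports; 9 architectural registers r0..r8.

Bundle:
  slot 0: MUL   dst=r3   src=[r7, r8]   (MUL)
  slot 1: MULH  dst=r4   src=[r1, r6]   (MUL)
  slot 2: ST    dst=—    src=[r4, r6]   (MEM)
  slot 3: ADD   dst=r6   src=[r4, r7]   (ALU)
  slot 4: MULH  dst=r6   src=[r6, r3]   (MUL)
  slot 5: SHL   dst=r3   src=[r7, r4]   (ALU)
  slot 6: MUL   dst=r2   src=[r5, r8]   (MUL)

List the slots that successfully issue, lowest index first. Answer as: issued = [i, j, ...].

(0) want 1×MUL +2rd +1wr — yes → AL1|MU0|ME1|BR1|rd3|wr3
(1) want 1×MUL +2rd +1wr — FU → AL1|MU0|ME1|BR1|rd3|wr3
(2) want 1×MEM +2rd +0wr — yes → AL1|MU0|ME0|BR1|rd1|wr3
(3) want 1×ALU +2rd +1wr — RD_PORT → AL1|MU0|ME0|BR1|rd1|wr3
(4) want 1×MUL +2rd +1wr — FU → AL1|MU0|ME0|BR1|rd1|wr3
(5) want 1×ALU +2rd +1wr — RD_PORT → AL1|MU0|ME0|BR1|rd1|wr3
(6) want 1×MUL +2rd +1wr — FU → AL1|MU0|ME0|BR1|rd1|wr3

issued = [0, 2]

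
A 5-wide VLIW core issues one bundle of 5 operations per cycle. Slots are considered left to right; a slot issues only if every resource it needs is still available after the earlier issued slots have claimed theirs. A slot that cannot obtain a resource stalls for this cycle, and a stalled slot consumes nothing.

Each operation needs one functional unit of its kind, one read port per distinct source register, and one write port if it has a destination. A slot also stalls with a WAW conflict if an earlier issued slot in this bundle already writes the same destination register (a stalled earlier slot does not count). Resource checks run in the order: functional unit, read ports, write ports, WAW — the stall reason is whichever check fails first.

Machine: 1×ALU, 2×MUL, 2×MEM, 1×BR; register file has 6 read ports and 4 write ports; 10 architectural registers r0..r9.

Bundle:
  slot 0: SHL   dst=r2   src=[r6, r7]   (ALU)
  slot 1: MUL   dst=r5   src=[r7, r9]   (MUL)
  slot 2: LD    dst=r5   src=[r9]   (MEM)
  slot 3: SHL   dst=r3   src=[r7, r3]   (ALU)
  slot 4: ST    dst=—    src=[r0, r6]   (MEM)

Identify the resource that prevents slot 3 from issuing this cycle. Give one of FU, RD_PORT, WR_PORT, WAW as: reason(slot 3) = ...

reason(slot 3) = FU

(0) want 1×ALU +2rd +1wr — yes → AL0|MU2|ME2|BR1|rd4|wr3
(1) want 1×MUL +2rd +1wr — yes → AL0|MU1|ME2|BR1|rd2|wr2
(2) want 1×MEM +1rd +1wr — WAW → AL0|MU1|ME2|BR1|rd2|wr2
(3) want 1×ALU +2rd +1wr — FU → AL0|MU1|ME2|BR1|rd2|wr2
(4) want 1×MEM +2rd +0wr — yes → AL0|MU1|ME1|BR1|rd0|wr2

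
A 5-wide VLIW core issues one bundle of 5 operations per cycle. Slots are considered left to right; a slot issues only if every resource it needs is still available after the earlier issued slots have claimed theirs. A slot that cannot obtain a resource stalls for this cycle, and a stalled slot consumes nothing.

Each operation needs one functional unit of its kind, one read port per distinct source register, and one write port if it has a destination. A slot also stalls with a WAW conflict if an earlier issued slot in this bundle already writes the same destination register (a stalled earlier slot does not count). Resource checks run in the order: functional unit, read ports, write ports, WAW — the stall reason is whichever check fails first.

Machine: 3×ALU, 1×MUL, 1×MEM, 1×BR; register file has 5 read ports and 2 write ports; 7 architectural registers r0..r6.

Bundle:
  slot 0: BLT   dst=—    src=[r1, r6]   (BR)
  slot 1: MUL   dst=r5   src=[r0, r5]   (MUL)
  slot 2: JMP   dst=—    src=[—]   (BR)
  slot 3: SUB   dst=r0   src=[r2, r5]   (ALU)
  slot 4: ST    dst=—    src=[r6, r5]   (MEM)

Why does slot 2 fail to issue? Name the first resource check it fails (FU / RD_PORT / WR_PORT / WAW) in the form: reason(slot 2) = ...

#0 BR src=r1,r6 dispatched  <A:3 Mu:1 Ld:1 B:0 rd:3 wr:2>
#1 MUL src=r0,r5 dispatched  <A:3 Mu:0 Ld:1 B:0 rd:1 wr:1>
#2 BR src=- held:FU  <A:3 Mu:0 Ld:1 B:0 rd:1 wr:1>
#3 ALU src=r2,r5 held:RD_PORT  <A:3 Mu:0 Ld:1 B:0 rd:1 wr:1>
#4 MEM src=r6,r5 held:RD_PORT  <A:3 Mu:0 Ld:1 B:0 rd:1 wr:1>

reason(slot 2) = FU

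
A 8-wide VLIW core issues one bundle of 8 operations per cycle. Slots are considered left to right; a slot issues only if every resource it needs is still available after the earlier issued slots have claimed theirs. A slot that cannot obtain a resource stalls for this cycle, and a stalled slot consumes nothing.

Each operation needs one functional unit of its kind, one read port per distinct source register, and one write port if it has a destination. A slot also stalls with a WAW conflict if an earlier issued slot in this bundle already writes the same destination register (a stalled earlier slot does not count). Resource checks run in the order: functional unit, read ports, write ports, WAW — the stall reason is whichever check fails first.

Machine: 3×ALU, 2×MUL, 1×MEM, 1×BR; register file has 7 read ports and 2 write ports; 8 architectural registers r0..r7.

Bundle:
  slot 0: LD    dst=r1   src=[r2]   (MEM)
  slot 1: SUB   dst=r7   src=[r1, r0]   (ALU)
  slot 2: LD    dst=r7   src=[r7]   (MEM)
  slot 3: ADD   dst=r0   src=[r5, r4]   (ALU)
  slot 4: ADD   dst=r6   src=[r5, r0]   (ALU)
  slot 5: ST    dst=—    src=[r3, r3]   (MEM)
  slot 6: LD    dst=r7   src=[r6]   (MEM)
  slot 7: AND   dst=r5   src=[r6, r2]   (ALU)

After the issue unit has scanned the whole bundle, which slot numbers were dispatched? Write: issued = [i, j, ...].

issued = [0, 1]

#0 MEM src=r2 dispatched  <A:3 Mu:2 Ld:0 B:1 rd:6 wr:1>
#1 ALU src=r1,r0 dispatched  <A:2 Mu:2 Ld:0 B:1 rd:4 wr:0>
#2 MEM src=r7 held:FU  <A:2 Mu:2 Ld:0 B:1 rd:4 wr:0>
#3 ALU src=r5,r4 held:WR_PORT  <A:2 Mu:2 Ld:0 B:1 rd:4 wr:0>
#4 ALU src=r5,r0 held:WR_PORT  <A:2 Mu:2 Ld:0 B:1 rd:4 wr:0>
#5 MEM src=r3,r3 held:FU  <A:2 Mu:2 Ld:0 B:1 rd:4 wr:0>
#6 MEM src=r6 held:FU  <A:2 Mu:2 Ld:0 B:1 rd:4 wr:0>
#7 ALU src=r6,r2 held:WR_PORT  <A:2 Mu:2 Ld:0 B:1 rd:4 wr:0>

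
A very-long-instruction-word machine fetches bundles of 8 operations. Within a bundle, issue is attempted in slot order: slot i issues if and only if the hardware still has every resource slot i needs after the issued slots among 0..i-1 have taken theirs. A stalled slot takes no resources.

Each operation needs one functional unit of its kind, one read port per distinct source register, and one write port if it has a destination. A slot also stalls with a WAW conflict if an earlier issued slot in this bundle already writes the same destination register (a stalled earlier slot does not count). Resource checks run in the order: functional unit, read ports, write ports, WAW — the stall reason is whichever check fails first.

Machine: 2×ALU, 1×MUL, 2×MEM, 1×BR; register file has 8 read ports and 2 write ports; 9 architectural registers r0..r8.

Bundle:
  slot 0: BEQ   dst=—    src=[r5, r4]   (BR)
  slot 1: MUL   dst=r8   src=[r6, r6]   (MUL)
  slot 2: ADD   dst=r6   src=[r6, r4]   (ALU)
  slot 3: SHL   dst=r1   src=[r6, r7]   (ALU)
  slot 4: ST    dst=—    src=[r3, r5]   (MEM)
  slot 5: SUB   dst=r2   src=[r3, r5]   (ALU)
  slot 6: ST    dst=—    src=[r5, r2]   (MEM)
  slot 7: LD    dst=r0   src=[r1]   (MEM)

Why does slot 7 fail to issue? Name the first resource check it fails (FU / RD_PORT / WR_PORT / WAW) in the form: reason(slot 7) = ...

reason(slot 7) = WR_PORT

  0. BR ⇒ go  {2A/1Mu/2Ld/0B | 6r 2w}
  1. MUL→r8 ⇒ go  {2A/0Mu/2Ld/0B | 5r 1w}
  2. ALU→r6 ⇒ go  {1A/0Mu/2Ld/0B | 3r 0w}
  3. ALU→r1 ⇒ no(WR_PORT)  {1A/0Mu/2Ld/0B | 3r 0w}
  4. MEM ⇒ go  {1A/0Mu/1Ld/0B | 1r 0w}
  5. ALU→r2 ⇒ no(RD_PORT)  {1A/0Mu/1Ld/0B | 1r 0w}
  6. MEM ⇒ no(RD_PORT)  {1A/0Mu/1Ld/0B | 1r 0w}
  7. MEM→r0 ⇒ no(WR_PORT)  {1A/0Mu/1Ld/0B | 1r 0w}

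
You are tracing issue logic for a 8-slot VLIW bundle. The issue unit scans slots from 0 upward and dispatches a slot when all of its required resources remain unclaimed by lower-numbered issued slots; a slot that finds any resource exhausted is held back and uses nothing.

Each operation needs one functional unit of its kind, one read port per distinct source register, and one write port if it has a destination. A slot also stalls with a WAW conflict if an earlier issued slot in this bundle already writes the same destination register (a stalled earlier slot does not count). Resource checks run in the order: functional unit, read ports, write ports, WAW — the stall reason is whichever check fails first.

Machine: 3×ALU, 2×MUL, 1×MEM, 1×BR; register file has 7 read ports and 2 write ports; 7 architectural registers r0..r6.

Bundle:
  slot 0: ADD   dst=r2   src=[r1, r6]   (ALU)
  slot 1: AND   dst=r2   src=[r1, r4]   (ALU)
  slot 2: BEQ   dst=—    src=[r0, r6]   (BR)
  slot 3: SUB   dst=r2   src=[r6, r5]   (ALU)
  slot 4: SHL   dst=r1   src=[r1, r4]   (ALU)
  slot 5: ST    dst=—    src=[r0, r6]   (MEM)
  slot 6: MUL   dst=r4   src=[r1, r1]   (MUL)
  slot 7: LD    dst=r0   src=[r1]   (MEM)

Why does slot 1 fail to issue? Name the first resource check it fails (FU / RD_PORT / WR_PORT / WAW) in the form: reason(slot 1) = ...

[0] ALU needs rd=2 wr=1: ok; after: ALU=2 MUL=2 MEM=1 BR=1, R=5, W=1
[1] ALU needs rd=2 wr=1: WAW; after: ALU=2 MUL=2 MEM=1 BR=1, R=5, W=1
[2] BR needs rd=2 wr=0: ok; after: ALU=2 MUL=2 MEM=1 BR=0, R=3, W=1
[3] ALU needs rd=2 wr=1: WAW; after: ALU=2 MUL=2 MEM=1 BR=0, R=3, W=1
[4] ALU needs rd=2 wr=1: ok; after: ALU=1 MUL=2 MEM=1 BR=0, R=1, W=0
[5] MEM needs rd=2 wr=0: RD_PORT; after: ALU=1 MUL=2 MEM=1 BR=0, R=1, W=0
[6] MUL needs rd=1 wr=1: WR_PORT; after: ALU=1 MUL=2 MEM=1 BR=0, R=1, W=0
[7] MEM needs rd=1 wr=1: WR_PORT; after: ALU=1 MUL=2 MEM=1 BR=0, R=1, W=0

reason(slot 1) = WAW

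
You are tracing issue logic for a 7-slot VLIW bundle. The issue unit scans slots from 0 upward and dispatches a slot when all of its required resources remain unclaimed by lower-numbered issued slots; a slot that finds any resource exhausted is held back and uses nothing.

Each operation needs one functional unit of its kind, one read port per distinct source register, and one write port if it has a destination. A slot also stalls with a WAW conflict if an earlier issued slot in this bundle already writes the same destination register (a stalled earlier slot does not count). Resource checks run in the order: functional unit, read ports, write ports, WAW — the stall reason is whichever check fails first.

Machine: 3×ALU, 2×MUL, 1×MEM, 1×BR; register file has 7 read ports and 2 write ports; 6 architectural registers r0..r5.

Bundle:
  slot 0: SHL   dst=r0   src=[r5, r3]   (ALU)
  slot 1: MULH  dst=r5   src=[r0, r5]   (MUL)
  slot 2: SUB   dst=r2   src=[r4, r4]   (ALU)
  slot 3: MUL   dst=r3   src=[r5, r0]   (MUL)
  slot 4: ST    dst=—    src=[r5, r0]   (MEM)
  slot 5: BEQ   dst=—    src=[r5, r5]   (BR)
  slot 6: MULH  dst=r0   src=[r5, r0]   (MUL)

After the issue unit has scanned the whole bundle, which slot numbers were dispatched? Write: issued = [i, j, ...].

#0 ALU src=r5,r3 dispatched  <A:2 Mu:2 Ld:1 B:1 rd:5 wr:1>
#1 MUL src=r0,r5 dispatched  <A:2 Mu:1 Ld:1 B:1 rd:3 wr:0>
#2 ALU src=r4,r4 held:WR_PORT  <A:2 Mu:1 Ld:1 B:1 rd:3 wr:0>
#3 MUL src=r5,r0 held:WR_PORT  <A:2 Mu:1 Ld:1 B:1 rd:3 wr:0>
#4 MEM src=r5,r0 dispatched  <A:2 Mu:1 Ld:0 B:1 rd:1 wr:0>
#5 BR src=r5,r5 dispatched  <A:2 Mu:1 Ld:0 B:0 rd:0 wr:0>
#6 MUL src=r5,r0 held:RD_PORT  <A:2 Mu:1 Ld:0 B:0 rd:0 wr:0>

issued = [0, 1, 4, 5]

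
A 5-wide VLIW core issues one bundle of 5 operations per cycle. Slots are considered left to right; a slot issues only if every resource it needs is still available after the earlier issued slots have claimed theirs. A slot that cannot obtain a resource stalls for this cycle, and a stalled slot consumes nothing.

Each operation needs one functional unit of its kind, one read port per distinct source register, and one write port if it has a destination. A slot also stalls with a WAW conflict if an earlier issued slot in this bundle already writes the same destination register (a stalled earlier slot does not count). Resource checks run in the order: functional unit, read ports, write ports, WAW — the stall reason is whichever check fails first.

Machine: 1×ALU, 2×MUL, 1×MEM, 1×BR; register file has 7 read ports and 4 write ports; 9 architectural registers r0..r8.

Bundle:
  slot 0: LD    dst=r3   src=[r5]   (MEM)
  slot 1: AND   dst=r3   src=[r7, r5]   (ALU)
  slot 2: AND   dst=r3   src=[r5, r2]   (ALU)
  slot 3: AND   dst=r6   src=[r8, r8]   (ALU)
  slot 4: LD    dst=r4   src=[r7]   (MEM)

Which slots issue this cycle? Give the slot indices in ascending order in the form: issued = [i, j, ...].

(0) want 1×MEM +1rd +1wr — yes → AL1|MU2|ME0|BR1|rd6|wr3
(1) want 1×ALU +2rd +1wr — WAW → AL1|MU2|ME0|BR1|rd6|wr3
(2) want 1×ALU +2rd +1wr — WAW → AL1|MU2|ME0|BR1|rd6|wr3
(3) want 1×ALU +1rd +1wr — yes → AL0|MU2|ME0|BR1|rd5|wr2
(4) want 1×MEM +1rd +1wr — FU → AL0|MU2|ME0|BR1|rd5|wr2

issued = [0, 3]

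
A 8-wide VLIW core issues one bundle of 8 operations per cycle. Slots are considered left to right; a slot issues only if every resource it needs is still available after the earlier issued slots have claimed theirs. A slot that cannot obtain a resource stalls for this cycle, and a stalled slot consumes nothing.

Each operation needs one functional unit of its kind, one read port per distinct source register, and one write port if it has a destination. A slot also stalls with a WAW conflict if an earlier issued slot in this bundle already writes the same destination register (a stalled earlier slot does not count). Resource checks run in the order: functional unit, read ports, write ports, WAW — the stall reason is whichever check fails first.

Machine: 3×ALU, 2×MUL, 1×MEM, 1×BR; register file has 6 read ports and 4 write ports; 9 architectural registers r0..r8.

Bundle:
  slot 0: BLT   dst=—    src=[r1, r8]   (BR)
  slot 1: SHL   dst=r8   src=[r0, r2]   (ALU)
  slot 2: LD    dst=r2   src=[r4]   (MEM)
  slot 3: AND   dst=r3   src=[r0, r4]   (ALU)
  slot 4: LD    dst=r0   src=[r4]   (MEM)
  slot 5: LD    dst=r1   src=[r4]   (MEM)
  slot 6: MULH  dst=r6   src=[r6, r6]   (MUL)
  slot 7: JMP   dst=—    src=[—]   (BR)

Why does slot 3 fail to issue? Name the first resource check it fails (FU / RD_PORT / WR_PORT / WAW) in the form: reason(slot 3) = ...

reason(slot 3) = RD_PORT

(0) want 1×BR +2rd +0wr — yes → AL3|MU2|ME1|BR0|rd4|wr4
(1) want 1×ALU +2rd +1wr — yes → AL2|MU2|ME1|BR0|rd2|wr3
(2) want 1×MEM +1rd +1wr — yes → AL2|MU2|ME0|BR0|rd1|wr2
(3) want 1×ALU +2rd +1wr — RD_PORT → AL2|MU2|ME0|BR0|rd1|wr2
(4) want 1×MEM +1rd +1wr — FU → AL2|MU2|ME0|BR0|rd1|wr2
(5) want 1×MEM +1rd +1wr — FU → AL2|MU2|ME0|BR0|rd1|wr2
(6) want 1×MUL +1rd +1wr — yes → AL2|MU1|ME0|BR0|rd0|wr1
(7) want 1×BR +0rd +0wr — FU → AL2|MU1|ME0|BR0|rd0|wr1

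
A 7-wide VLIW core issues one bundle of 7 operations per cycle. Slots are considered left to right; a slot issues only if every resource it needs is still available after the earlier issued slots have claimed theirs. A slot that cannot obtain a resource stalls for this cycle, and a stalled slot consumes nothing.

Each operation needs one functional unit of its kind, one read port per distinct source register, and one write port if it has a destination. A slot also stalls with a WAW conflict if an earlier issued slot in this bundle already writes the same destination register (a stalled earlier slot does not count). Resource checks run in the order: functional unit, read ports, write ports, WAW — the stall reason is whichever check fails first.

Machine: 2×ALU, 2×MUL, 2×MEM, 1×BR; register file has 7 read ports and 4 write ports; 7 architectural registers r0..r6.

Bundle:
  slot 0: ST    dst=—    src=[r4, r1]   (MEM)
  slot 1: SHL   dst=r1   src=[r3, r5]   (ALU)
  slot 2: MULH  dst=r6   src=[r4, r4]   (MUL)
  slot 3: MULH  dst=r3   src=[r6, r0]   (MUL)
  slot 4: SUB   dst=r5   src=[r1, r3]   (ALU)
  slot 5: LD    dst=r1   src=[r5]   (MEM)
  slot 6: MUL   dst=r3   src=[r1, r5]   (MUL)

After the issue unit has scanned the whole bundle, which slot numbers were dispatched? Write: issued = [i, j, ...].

issued = [0, 1, 2, 3]

  0. MEM ⇒ go  {2A/2Mu/1Ld/1B | 5r 4w}
  1. ALU→r1 ⇒ go  {1A/2Mu/1Ld/1B | 3r 3w}
  2. MUL→r6 ⇒ go  {1A/1Mu/1Ld/1B | 2r 2w}
  3. MUL→r3 ⇒ go  {1A/0Mu/1Ld/1B | 0r 1w}
  4. ALU→r5 ⇒ no(RD_PORT)  {1A/0Mu/1Ld/1B | 0r 1w}
  5. MEM→r1 ⇒ no(RD_PORT)  {1A/0Mu/1Ld/1B | 0r 1w}
  6. MUL→r3 ⇒ no(FU)  {1A/0Mu/1Ld/1B | 0r 1w}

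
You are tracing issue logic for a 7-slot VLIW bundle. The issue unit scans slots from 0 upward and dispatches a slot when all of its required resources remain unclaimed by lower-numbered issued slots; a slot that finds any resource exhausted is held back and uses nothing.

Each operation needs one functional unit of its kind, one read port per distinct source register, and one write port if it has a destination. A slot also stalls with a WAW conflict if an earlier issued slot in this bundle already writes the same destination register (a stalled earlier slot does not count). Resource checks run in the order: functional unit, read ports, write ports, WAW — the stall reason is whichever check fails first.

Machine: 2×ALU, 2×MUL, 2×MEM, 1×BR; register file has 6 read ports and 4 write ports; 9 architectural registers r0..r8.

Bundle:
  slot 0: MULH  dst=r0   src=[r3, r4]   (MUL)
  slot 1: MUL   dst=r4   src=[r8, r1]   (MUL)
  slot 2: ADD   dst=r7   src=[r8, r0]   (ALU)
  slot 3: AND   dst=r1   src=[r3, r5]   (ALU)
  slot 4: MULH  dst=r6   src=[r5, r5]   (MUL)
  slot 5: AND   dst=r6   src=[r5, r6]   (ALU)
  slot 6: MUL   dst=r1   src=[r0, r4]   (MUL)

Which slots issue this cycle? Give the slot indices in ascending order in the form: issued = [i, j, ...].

issued = [0, 1, 2]

[0] MUL needs rd=2 wr=1: ok; after: ALU=2 MUL=1 MEM=2 BR=1, R=4, W=3
[1] MUL needs rd=2 wr=1: ok; after: ALU=2 MUL=0 MEM=2 BR=1, R=2, W=2
[2] ALU needs rd=2 wr=1: ok; after: ALU=1 MUL=0 MEM=2 BR=1, R=0, W=1
[3] ALU needs rd=2 wr=1: RD_PORT; after: ALU=1 MUL=0 MEM=2 BR=1, R=0, W=1
[4] MUL needs rd=1 wr=1: FU; after: ALU=1 MUL=0 MEM=2 BR=1, R=0, W=1
[5] ALU needs rd=2 wr=1: RD_PORT; after: ALU=1 MUL=0 MEM=2 BR=1, R=0, W=1
[6] MUL needs rd=2 wr=1: FU; after: ALU=1 MUL=0 MEM=2 BR=1, R=0, W=1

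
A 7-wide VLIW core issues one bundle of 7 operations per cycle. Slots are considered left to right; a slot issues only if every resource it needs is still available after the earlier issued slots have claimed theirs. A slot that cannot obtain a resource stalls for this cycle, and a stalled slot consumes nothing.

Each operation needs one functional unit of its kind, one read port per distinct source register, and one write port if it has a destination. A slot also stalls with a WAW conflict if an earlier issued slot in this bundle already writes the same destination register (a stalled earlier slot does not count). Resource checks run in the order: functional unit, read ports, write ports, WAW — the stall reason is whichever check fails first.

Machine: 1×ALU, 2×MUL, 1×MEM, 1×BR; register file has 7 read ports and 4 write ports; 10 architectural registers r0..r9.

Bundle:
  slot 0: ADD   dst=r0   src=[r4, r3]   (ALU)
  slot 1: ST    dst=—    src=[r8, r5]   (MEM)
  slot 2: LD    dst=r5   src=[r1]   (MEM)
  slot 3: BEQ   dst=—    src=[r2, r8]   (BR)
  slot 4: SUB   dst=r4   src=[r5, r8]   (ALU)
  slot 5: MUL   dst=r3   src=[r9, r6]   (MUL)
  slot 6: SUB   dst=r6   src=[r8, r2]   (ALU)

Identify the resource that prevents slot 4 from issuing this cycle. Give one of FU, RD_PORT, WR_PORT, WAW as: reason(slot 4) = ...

reason(slot 4) = FU

  0. ALU→r0 ⇒ go  {0A/2Mu/1Ld/1B | 5r 3w}
  1. MEM ⇒ go  {0A/2Mu/0Ld/1B | 3r 3w}
  2. MEM→r5 ⇒ no(FU)  {0A/2Mu/0Ld/1B | 3r 3w}
  3. BR ⇒ go  {0A/2Mu/0Ld/0B | 1r 3w}
  4. ALU→r4 ⇒ no(FU)  {0A/2Mu/0Ld/0B | 1r 3w}
  5. MUL→r3 ⇒ no(RD_PORT)  {0A/2Mu/0Ld/0B | 1r 3w}
  6. ALU→r6 ⇒ no(FU)  {0A/2Mu/0Ld/0B | 1r 3w}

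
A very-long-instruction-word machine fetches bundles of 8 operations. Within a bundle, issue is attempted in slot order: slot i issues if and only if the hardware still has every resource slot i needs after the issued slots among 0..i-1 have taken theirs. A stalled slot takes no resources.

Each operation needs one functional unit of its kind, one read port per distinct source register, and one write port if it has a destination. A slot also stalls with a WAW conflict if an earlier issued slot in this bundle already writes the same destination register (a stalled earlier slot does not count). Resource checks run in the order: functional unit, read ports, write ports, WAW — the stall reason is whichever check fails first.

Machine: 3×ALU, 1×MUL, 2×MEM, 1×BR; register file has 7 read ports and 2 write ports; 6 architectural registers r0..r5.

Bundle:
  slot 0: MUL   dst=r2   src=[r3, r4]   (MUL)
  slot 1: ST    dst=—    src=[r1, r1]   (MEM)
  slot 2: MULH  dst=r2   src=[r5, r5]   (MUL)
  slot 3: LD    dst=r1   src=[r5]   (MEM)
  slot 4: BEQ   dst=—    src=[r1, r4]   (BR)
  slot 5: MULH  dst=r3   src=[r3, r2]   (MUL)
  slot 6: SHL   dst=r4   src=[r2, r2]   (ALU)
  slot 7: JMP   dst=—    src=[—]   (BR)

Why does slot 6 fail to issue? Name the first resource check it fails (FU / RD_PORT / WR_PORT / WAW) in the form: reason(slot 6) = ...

#0 MUL src=r3,r4 dispatched  <A:3 Mu:0 Ld:2 B:1 rd:5 wr:1>
#1 MEM src=r1,r1 dispatched  <A:3 Mu:0 Ld:1 B:1 rd:4 wr:1>
#2 MUL src=r5,r5 held:FU  <A:3 Mu:0 Ld:1 B:1 rd:4 wr:1>
#3 MEM src=r5 dispatched  <A:3 Mu:0 Ld:0 B:1 rd:3 wr:0>
#4 BR src=r1,r4 dispatched  <A:3 Mu:0 Ld:0 B:0 rd:1 wr:0>
#5 MUL src=r3,r2 held:FU  <A:3 Mu:0 Ld:0 B:0 rd:1 wr:0>
#6 ALU src=r2,r2 held:WR_PORT  <A:3 Mu:0 Ld:0 B:0 rd:1 wr:0>
#7 BR src=- held:FU  <A:3 Mu:0 Ld:0 B:0 rd:1 wr:0>

reason(slot 6) = WR_PORT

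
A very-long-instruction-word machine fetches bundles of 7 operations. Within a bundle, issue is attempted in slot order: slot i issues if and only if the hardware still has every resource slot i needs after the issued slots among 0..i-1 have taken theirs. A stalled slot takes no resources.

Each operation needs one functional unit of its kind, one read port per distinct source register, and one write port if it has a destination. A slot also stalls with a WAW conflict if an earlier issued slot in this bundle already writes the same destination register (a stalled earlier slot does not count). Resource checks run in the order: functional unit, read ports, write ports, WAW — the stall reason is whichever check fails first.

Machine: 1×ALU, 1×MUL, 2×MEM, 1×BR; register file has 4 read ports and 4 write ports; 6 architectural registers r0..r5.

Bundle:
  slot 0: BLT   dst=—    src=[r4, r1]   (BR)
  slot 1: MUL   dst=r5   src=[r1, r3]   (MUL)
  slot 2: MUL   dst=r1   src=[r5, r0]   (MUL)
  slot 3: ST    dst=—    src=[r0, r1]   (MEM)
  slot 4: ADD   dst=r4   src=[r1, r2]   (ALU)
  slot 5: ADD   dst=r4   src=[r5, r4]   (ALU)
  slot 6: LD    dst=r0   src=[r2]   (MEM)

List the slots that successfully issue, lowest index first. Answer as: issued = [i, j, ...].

#0 BR src=r4,r1 dispatched  <A:1 Mu:1 Ld:2 B:0 rd:2 wr:4>
#1 MUL src=r1,r3 dispatched  <A:1 Mu:0 Ld:2 B:0 rd:0 wr:3>
#2 MUL src=r5,r0 held:FU  <A:1 Mu:0 Ld:2 B:0 rd:0 wr:3>
#3 MEM src=r0,r1 held:RD_PORT  <A:1 Mu:0 Ld:2 B:0 rd:0 wr:3>
#4 ALU src=r1,r2 held:RD_PORT  <A:1 Mu:0 Ld:2 B:0 rd:0 wr:3>
#5 ALU src=r5,r4 held:RD_PORT  <A:1 Mu:0 Ld:2 B:0 rd:0 wr:3>
#6 MEM src=r2 held:RD_PORT  <A:1 Mu:0 Ld:2 B:0 rd:0 wr:3>

issued = [0, 1]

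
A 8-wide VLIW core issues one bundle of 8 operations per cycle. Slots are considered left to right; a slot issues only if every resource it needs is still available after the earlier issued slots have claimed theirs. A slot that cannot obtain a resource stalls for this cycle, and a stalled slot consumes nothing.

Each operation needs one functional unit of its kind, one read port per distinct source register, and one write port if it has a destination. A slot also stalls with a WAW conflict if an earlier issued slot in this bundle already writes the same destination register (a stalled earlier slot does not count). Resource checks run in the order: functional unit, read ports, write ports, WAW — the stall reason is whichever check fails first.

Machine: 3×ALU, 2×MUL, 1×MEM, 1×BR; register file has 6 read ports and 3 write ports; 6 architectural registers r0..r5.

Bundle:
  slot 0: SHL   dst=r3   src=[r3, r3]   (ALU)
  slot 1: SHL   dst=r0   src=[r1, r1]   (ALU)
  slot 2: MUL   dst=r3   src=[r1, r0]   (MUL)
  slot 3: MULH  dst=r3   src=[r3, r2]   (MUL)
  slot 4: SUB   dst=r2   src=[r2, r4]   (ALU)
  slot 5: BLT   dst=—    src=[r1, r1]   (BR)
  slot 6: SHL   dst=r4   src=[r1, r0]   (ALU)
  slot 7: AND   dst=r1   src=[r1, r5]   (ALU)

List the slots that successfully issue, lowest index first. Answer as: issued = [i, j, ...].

(0) want 1×ALU +1rd +1wr — yes → AL2|MU2|ME1|BR1|rd5|wr2
(1) want 1×ALU +1rd +1wr — yes → AL1|MU2|ME1|BR1|rd4|wr1
(2) want 1×MUL +2rd +1wr — WAW → AL1|MU2|ME1|BR1|rd4|wr1
(3) want 1×MUL +2rd +1wr — WAW → AL1|MU2|ME1|BR1|rd4|wr1
(4) want 1×ALU +2rd +1wr — yes → AL0|MU2|ME1|BR1|rd2|wr0
(5) want 1×BR +1rd +0wr — yes → AL0|MU2|ME1|BR0|rd1|wr0
(6) want 1×ALU +2rd +1wr — FU → AL0|MU2|ME1|BR0|rd1|wr0
(7) want 1×ALU +2rd +1wr — FU → AL0|MU2|ME1|BR0|rd1|wr0

issued = [0, 1, 4, 5]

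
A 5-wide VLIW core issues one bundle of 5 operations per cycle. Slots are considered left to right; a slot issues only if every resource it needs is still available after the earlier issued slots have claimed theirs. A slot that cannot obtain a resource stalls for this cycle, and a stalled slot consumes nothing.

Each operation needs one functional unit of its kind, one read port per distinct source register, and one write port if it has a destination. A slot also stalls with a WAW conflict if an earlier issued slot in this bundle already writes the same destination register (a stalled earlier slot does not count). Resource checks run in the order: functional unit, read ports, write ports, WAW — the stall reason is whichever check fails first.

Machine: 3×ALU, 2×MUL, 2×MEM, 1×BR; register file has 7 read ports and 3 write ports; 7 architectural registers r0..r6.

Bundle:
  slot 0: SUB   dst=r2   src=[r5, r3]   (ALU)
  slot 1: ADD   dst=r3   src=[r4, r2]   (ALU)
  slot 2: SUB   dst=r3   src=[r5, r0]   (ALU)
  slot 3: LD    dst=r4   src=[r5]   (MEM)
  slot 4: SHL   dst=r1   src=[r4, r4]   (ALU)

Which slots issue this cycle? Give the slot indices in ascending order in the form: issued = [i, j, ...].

issued = [0, 1, 3]

(0) want 1×ALU +2rd +1wr — yes → AL2|MU2|ME2|BR1|rd5|wr2
(1) want 1×ALU +2rd +1wr — yes → AL1|MU2|ME2|BR1|rd3|wr1
(2) want 1×ALU +2rd +1wr — WAW → AL1|MU2|ME2|BR1|rd3|wr1
(3) want 1×MEM +1rd +1wr — yes → AL1|MU2|ME1|BR1|rd2|wr0
(4) want 1×ALU +1rd +1wr — WR_PORT → AL1|MU2|ME1|BR1|rd2|wr0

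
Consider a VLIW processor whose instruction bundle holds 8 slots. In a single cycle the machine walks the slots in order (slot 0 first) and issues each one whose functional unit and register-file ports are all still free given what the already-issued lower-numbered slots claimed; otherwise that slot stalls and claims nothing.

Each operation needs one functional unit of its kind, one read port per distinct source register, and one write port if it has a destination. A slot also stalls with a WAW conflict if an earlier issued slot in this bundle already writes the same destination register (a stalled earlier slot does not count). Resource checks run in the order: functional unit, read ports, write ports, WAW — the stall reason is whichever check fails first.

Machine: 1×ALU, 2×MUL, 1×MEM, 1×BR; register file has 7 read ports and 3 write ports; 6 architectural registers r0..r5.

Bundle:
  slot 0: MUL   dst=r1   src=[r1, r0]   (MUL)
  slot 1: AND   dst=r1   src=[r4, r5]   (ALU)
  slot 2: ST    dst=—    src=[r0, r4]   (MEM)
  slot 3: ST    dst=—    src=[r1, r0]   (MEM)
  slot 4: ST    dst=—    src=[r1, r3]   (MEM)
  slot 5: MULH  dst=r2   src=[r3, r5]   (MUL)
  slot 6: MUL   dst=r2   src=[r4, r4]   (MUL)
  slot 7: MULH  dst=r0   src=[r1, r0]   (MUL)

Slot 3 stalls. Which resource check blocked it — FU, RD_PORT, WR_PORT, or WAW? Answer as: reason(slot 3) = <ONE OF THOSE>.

(0) want 1×MUL +2rd +1wr — yes → AL1|MU1|ME1|BR1|rd5|wr2
(1) want 1×ALU +2rd +1wr — WAW → AL1|MU1|ME1|BR1|rd5|wr2
(2) want 1×MEM +2rd +0wr — yes → AL1|MU1|ME0|BR1|rd3|wr2
(3) want 1×MEM +2rd +0wr — FU → AL1|MU1|ME0|BR1|rd3|wr2
(4) want 1×MEM +2rd +0wr — FU → AL1|MU1|ME0|BR1|rd3|wr2
(5) want 1×MUL +2rd +1wr — yes → AL1|MU0|ME0|BR1|rd1|wr1
(6) want 1×MUL +1rd +1wr — FU → AL1|MU0|ME0|BR1|rd1|wr1
(7) want 1×MUL +2rd +1wr — FU → AL1|MU0|ME0|BR1|rd1|wr1

reason(slot 3) = FU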